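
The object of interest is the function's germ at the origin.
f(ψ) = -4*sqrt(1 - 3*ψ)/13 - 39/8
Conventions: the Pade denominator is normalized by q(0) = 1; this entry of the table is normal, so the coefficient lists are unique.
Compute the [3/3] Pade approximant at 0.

Taylor coefficients needed (expand at 0): a_0 = -539/104, a_1 = 6/13, a_2 = 9/26, a_3 = 27/52, a_4 = 405/416, a_5 = 1701/832, a_6 = 15309/3328.
Write the denominator as Q(ψ) = 1 + q1*ψ + q2*ψ^2 + q3*ψ^3. Requiring Q*f - P = O(ψ^7) with deg P <= 3 kills the coefficients of ψ^4..ψ^6 in Q*f:
  ψ^4: a_4 + q1*a_3 + q2*a_2 + q3*a_1 = 0, i.e. 405/416 + (27/52)*q1 + (9/26)*q2 + (6/13)*q3 = 0.
  ψ^5: a_5 + q1*a_4 + q2*a_3 + q3*a_2 = 0, i.e. 1701/832 + (405/416)*q1 + (27/52)*q2 + (9/26)*q3 = 0.
  ψ^6: a_6 + q1*a_5 + q2*a_4 + q3*a_3 = 0, i.e. 15309/3328 + (1701/832)*q1 + (405/416)*q2 + (27/52)*q3 = 0.
Solving this linear system: q1 = -15/4, q2 = 27/8, q3 = -27/64.
The numerator is Q*f truncated at degree 3: P0 = a_0 = -539/104; P1 = a_1 + q1*a_0 = 8277/416; P2 = a_2 + q1*a_1 + q2*a_0 = -15705/832; P3 = a_3 + q1*a_2 + q2*a_1 + q3*a_0 = 19737/6656.

The Pade approximant has numerator coefficients [-539/104, 8277/416, -15705/832, 19737/6656]; denominator coefficients [1, -15/4, 27/8, -27/64].


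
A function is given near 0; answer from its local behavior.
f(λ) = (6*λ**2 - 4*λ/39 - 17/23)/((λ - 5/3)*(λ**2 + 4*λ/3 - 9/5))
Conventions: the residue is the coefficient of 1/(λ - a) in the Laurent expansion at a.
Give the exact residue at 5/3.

The residue is 212005/43056.

At the order-1 pole 5/3 set g(λ) = (λ - (5/3))*f(λ) = (6*λ**2 - 4*λ/39 - 17/23)/(λ**2 + 4*λ/3 - 9/5).
Simple pole: residue = g(a) at a = 5/3, which is 212005/43056.


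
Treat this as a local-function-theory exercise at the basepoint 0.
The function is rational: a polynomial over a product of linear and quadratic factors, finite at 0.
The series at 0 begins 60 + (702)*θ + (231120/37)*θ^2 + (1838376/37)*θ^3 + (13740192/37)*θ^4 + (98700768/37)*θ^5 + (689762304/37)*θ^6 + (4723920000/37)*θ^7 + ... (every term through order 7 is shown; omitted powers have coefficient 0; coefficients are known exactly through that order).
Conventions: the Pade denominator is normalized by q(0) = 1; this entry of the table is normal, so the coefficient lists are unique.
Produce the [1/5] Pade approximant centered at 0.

Taylor coefficients needed (read off): a_0 = 60, a_1 = 702, a_2 = 231120/37, a_3 = 1838376/37, a_4 = 13740192/37, a_5 = 98700768/37, a_6 = 689762304/37.
Write the denominator as Q(θ) = 1 + q1*θ + q2*θ^2 + q3*θ^3 + q4*θ^4 + q5*θ^5. Requiring Q*f - P = O(θ^7) with deg P <= 1 kills the coefficients of θ^2..θ^6 in Q*f:
  θ^2: a_2 + q1*a_1 + q2*a_0 = 0, i.e. 231120/37 + (702)*q1 + (60)*q2 = 0.
  θ^3: a_3 + q1*a_2 + q2*a_1 + q3*a_0 = 0, i.e. 1838376/37 + (231120/37)*q1 + (702)*q2 + (60)*q3 = 0.
  θ^4: a_4 + q1*a_3 + q2*a_2 + q3*a_1 + q4*a_0 = 0, i.e. 13740192/37 + (1838376/37)*q1 + (231120/37)*q2 + (702)*q3 + (60)*q4 = 0.
  θ^5: a_5 + q1*a_4 + q2*a_3 + q3*a_2 + q4*a_1 + q5*a_0 = 0, i.e. 98700768/37 + (13740192/37)*q1 + (1838376/37)*q2 + (231120/37)*q3 + (702)*q4 + (60)*q5 = 0.
  θ^6: a_6 + q1*a_5 + q2*a_4 + q3*a_3 + q4*a_2 + q5*a_1 = 0, i.e. 689762304/37 + (98700768/37)*q1 + (13740192/37)*q2 + (1838376/37)*q3 + (231120/37)*q4 + (702)*q5 = 0.
Solving this linear system: q1 = -1401214080/110939653, q2 = 4844487348/110939653, q3 = -98848528848/4104767161, q4 = 22665904704/4104767161, q5 = -815972569344/151876384957.
The numerator is Q*f truncated at degree 1: P0 = a_0 = 60; P1 = a_1 + q1*a_0 = -6193208394/110939653.

The Pade approximant has numerator coefficients [60, -6193208394/110939653]; denominator coefficients [1, -1401214080/110939653, 4844487348/110939653, -98848528848/4104767161, 22665904704/4104767161, -815972569344/151876384957].


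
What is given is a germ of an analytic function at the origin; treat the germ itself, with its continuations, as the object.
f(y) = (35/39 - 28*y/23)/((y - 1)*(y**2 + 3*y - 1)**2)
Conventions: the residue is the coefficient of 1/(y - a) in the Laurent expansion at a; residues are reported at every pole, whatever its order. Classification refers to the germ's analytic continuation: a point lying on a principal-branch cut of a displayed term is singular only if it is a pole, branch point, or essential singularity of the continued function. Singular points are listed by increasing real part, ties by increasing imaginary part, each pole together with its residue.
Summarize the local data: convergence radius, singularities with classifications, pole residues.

Denominator factor (y**2 + 3*y - 1)^2: discriminant 13, real irrational roots -3/2 + (1/2)*sqrt(13) and -3/2 - (1/2)*sqrt(13); poles of order 2, moduli -3/2 + (1/2)*sqrt(13) and 3/2 + (1/2)*sqrt(13).
Denominator factor (y - 1): pole of order 1 at 1, modulus 1.
The radius of convergence is the smallest modulus among the singular points: -3/2 + (1/2)*sqrt(13).
The factor y**2 + 3*y - 1 splits as (y - a)(y - a') with a = -3/2 - (1/2)*sqrt(13), a' = -3/2 + (1/2)*sqrt(13). At the order-2 pole a set g(y) = (y - a)^2*f(y) = [(35/39 - 28*y/23)/(y - 1)] / (y - a')^2.
Order-2 pole: residue = g'(a); g'(-3/2 - (1/2)*sqrt(13)) = 287/16146 - (49357/2728674)*sqrt(13), so the residue is 287/16146 - (49357/2728674)*sqrt(13).
The factor y**2 + 3*y - 1 splits as (y - a)(y - a') with a = -3/2 + (1/2)*sqrt(13), a' = -3/2 - (1/2)*sqrt(13). At the order-2 pole a set g(y) = (y - a)^2*f(y) = [(35/39 - 28*y/23)/(y - 1)] / (y - a')^2.
Order-2 pole: residue = g'(a); g'(-3/2 + (1/2)*sqrt(13)) = 287/16146 + (49357/2728674)*sqrt(13), so the residue is 287/16146 + (49357/2728674)*sqrt(13).
At the order-1 pole 1 set g(y) = (y - (1))*f(y) = (35/39 - 28*y/23)/(y**2 + 3*y - 1)**2.
Simple pole: residue = g(a) at a = 1, which is -287/8073.
List the singular points by increasing real part (a conjugate pair: the negative imaginary part first).

Radius of convergence at 0: -3/2 + (1/2)*sqrt(13).
At -3/2 - (1/2)*sqrt(13): a pole of order 2; residue 287/16146 - (49357/2728674)*sqrt(13).
At -3/2 + (1/2)*sqrt(13): a pole of order 2; residue 287/16146 + (49357/2728674)*sqrt(13).
At 1: a pole of order 1; residue -287/8073.


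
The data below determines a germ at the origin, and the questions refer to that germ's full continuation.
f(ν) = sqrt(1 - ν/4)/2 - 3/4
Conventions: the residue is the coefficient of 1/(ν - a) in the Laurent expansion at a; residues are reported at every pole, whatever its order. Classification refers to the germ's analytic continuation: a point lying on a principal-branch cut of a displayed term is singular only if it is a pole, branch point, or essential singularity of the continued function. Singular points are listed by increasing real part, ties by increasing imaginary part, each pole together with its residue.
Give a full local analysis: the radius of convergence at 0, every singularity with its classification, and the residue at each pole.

Branch term (1/2)*sqrt(1 - ν/(4)): its argument vanishes at ν = 4, a square-root branch point, modulus 4.
The radius of convergence is the smallest modulus among the singular points: 4.

Radius of convergence at 0: 4.
At 4: an algebraic (square-root) branch point.


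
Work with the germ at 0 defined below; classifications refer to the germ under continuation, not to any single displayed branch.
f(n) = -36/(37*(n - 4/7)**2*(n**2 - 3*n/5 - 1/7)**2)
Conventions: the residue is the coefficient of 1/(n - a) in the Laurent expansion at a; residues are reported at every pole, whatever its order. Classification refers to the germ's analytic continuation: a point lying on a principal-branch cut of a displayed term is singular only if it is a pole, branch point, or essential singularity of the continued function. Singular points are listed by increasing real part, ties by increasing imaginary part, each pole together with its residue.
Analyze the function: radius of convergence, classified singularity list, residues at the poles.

Denominator factor (n**2 - 3*n/5 - 1/7)^2: discriminant 163/175, real irrational roots 3/10 + (1/70)*sqrt(1141) and 3/10 - (1/70)*sqrt(1141); poles of order 2, moduli 3/10 + (1/70)*sqrt(1141) and -3/10 + (1/70)*sqrt(1141).
Denominator factor (n - 4/7)^2: pole of order 2 at 4/7, modulus 4/7.
The radius of convergence is the smallest modulus among the singular points: -3/10 + (1/70)*sqrt(1141).
The factor n**2 - 3*n/5 - 1/7 splits as (n - a)(n - a') with a = 3/10 - (1/70)*sqrt(1141), a' = 3/10 + (1/70)*sqrt(1141). At the order-2 pole a set g(n) = (n - a)^2*f(n) = [-36/(37*(n - 4/7)**2)] / (n - a')^2.
Order-2 pole: residue = g'(a); g'(3/10 - (1/70)*sqrt(1141)) = 31933300/243867 - (26782846300/6479302323)*sqrt(1141), so the residue is 31933300/243867 - (26782846300/6479302323)*sqrt(1141).
At the order-2 pole 4/7 set g(n) = (n - (4/7))^2*f(n) = -36/(37*(n**2 - 3*n/5 - 1/7)**2).
Order-2 pole: residue = g'(a); g'(4/7) = -63866600/243867, so the residue is -63866600/243867.
The factor n**2 - 3*n/5 - 1/7 splits as (n - a)(n - a') with a = 3/10 + (1/70)*sqrt(1141), a' = 3/10 - (1/70)*sqrt(1141). At the order-2 pole a set g(n) = (n - a)^2*f(n) = [-36/(37*(n - 4/7)**2)] / (n - a')^2.
Order-2 pole: residue = g'(a); g'(3/10 + (1/70)*sqrt(1141)) = 31933300/243867 + (26782846300/6479302323)*sqrt(1141), so the residue is 31933300/243867 + (26782846300/6479302323)*sqrt(1141).
List the singular points by increasing real part (a conjugate pair: the negative imaginary part first).

Radius of convergence at 0: -3/10 + (1/70)*sqrt(1141).
At 3/10 - (1/70)*sqrt(1141): a pole of order 2; residue 31933300/243867 - (26782846300/6479302323)*sqrt(1141).
At 4/7: a pole of order 2; residue -63866600/243867.
At 3/10 + (1/70)*sqrt(1141): a pole of order 2; residue 31933300/243867 + (26782846300/6479302323)*sqrt(1141).


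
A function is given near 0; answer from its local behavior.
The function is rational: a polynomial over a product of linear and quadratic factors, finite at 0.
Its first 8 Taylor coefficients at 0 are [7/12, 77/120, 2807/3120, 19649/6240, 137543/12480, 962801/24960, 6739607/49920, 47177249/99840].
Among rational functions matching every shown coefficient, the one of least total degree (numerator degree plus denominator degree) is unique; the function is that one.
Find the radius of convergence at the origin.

No rational of total degree below 3 reproduces all 8 coefficients; solving the [2/1] Pade equations on them gives f(d) = (5*d**2/13 + 2*d/5 - 1/6)/(d - 2/7), whose expansion matches every shown term.
Denominator factor (d - 2/7): pole of order 1 at 2/7, modulus 2/7.
The radius of convergence is the smallest modulus among the singular points: 2/7.

The radius of convergence is 2/7.


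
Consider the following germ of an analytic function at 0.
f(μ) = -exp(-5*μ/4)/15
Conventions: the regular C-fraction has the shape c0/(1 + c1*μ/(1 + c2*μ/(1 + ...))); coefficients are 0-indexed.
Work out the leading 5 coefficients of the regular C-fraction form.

Taylor coefficients (expand at 0): a_0 = -1/15, a_1 = 1/12, a_2 = -5/96, a_3 = 25/1152, a_4 = -125/18432.
c0 = a_0 = -1/15. Peel one level at a time: if S = 1 + c*μ/S' with S'(0) = 1, then c is the μ-coefficient of S and S' = c*μ/(S - 1).
S_1 = c0/f = 1 + (5/4)*μ + (25/32)*μ^2 + ...; c1 = 5/4.
S_2 = c1*μ/(S_1 - 1) = 1 + (-5/8)*μ + (25/192)*μ^2 + ...; c2 = -5/8.
S_3 = c2*μ/(S_2 - 1) = 1 + (5/24)*μ + (25/576)*μ^2 + ...; c3 = 5/24.
S_4 = c3*μ/(S_3 - 1) = 1 + (-5/24)*μ + ...; c4 = -5/24.

The regular C-fraction coefficients are [-1/15, 5/4, -5/8, 5/24, -5/24].


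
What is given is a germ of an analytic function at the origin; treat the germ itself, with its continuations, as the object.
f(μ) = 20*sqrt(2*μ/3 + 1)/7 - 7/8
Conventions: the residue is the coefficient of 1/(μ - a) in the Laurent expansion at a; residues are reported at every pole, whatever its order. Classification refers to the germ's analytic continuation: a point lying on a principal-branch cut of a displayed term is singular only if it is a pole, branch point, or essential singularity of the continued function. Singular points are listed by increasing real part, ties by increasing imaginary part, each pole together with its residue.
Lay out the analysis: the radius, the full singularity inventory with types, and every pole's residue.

Radius of convergence at 0: 3/2.
At -3/2: an algebraic (square-root) branch point.

Branch term (20/7)*sqrt(1 - μ/(-3/2)): its argument vanishes at μ = -3/2, a square-root branch point, modulus 3/2.
The radius of convergence is the smallest modulus among the singular points: 3/2.


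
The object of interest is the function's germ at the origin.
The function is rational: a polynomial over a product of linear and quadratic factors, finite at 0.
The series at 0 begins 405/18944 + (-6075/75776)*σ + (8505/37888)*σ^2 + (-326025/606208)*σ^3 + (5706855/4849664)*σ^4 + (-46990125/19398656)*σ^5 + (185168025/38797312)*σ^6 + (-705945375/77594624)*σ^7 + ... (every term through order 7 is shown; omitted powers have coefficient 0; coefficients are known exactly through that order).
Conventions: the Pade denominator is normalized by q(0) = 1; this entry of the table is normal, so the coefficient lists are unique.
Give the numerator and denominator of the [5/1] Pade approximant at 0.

Taylor coefficients needed (read off): a_0 = 405/18944, a_1 = -6075/75776, a_2 = 8505/37888, a_3 = -326025/606208, a_4 = 5706855/4849664, a_5 = -46990125/19398656, a_6 = 185168025/38797312.
Write the denominator as Q(σ) = 1 + q1*σ. Requiring Q*f - P = O(σ^7) with deg P <= 5 kills the coefficients of σ^6..σ^6 in Q*f:
  σ^6: a_6 + q1*a_5 = 0, i.e. 185168025/38797312 + (-46990125/19398656)*q1 = 0.
Solving this linear system: q1 = 13063/6630.
The numerator is Q*f truncated at degree 5: P0 = a_0 = 405/18944; P1 = a_1 + q1*a_0 = -637173/16746496; P2 = a_2 + q1*a_1 = 2227905/33492992; P3 = a_3 + q1*a_2 = -12797757/133971968; P4 = a_4 + q1*a_3 = 125517735/1071775744; P5 = a_5 + q1*a_4 = -444998043/4287102976.

The Pade approximant has numerator coefficients [405/18944, -637173/16746496, 2227905/33492992, -12797757/133971968, 125517735/1071775744, -444998043/4287102976]; denominator coefficients [1, 13063/6630].


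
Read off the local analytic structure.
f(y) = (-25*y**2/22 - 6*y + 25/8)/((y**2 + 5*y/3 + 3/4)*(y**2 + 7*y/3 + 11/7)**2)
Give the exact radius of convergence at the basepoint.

The radius of convergence is (1/2)*sqrt(3).

Denominator factor (y**2 + 5*y/3 + 3/4): discriminant -2/9, complex-conjugate roots (-5/6) + ((1/6)*sqrt(2))*i and (-5/6) - ((1/6)*sqrt(2))*i; poles of order 1, moduli (1/2)*sqrt(3) and (1/2)*sqrt(3).
Denominator factor (y**2 + 7*y/3 + 11/7)^2: discriminant -53/63, complex-conjugate roots (-7/6) + ((1/42)*sqrt(371))*i and (-7/6) - ((1/42)*sqrt(371))*i; poles of order 2, moduli (1/7)*sqrt(77) and (1/7)*sqrt(77).
The radius of convergence is the smallest modulus among the singular points: (1/2)*sqrt(3).


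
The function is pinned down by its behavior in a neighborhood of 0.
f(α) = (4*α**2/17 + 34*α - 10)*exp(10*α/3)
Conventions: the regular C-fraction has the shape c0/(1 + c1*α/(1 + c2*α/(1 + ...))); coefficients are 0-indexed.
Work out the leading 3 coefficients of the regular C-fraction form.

The regular C-fraction coefficients are [-10, 1/15, -22207/255].

Taylor coefficients (expand at 0): a_0 = -10, a_1 = 2/3, a_2 = 8876/153.
c0 = a_0 = -10. Peel one level at a time: if S = 1 + c*α/S' with S'(0) = 1, then c is the α-coefficient of S and S' = c*α/(S - 1).
S_1 = c0/f = 1 + (1/15)*α + (22207/3825)*α^2 + ...; c1 = 1/15.
S_2 = c1*α/(S_1 - 1) = 1 + (-22207/255)*α + ...; c2 = -22207/255.


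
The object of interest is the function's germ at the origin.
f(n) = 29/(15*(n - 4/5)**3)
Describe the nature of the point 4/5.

The point is a pole of order 3.

The denominator factor n - 4/5 vanishes at 4/5 and appears to the power 3; the numerator there equals 29/15, nonzero, and no other factor vanishes.
Hence a pole whose order is the multiplicity, 3.


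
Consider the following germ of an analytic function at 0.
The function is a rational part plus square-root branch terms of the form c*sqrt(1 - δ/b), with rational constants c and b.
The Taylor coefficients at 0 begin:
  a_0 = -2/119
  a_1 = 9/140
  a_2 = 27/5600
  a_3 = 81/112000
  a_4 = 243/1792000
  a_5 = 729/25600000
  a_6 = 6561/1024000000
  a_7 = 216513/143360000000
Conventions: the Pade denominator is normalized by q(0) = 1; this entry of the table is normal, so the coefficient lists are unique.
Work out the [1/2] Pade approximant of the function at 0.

The Pade approximant has numerator coefficients [-2/119, 1623/24752]; denominator coefficients [1, -159/2080, -459/83200].

Taylor coefficients needed (read off): a_0 = -2/119, a_1 = 9/140, a_2 = 27/5600, a_3 = 81/112000.
Write the denominator as Q(δ) = 1 + q1*δ + q2*δ^2. Requiring Q*f - P = O(δ^4) with deg P <= 1 kills the coefficients of δ^2..δ^3 in Q*f:
  δ^2: a_2 + q1*a_1 + q2*a_0 = 0, i.e. 27/5600 + (9/140)*q1 + (-2/119)*q2 = 0.
  δ^3: a_3 + q1*a_2 + q2*a_1 = 0, i.e. 81/112000 + (27/5600)*q1 + (9/140)*q2 = 0.
Solving this linear system: q1 = -159/2080, q2 = -459/83200.
The numerator is Q*f truncated at degree 1: P0 = a_0 = -2/119; P1 = a_1 + q1*a_0 = 1623/24752.


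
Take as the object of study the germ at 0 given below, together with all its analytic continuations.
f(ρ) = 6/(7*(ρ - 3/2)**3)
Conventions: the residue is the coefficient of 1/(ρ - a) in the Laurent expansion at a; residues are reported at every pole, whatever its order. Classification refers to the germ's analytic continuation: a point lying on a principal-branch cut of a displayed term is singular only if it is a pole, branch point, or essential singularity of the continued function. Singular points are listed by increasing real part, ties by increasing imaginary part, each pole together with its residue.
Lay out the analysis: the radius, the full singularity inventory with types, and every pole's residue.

Radius of convergence at 0: 3/2.
At 3/2: a pole of order 3; residue 0.

Denominator factor (ρ - 3/2)^3: pole of order 3 at 3/2, modulus 3/2.
The radius of convergence is the smallest modulus among the singular points: 3/2.
At the order-3 pole 3/2 set g(ρ) = (ρ - (3/2))^3*f(ρ) = 6/7.
Order-3 pole: residue = g''(a)/2; g''(3/2) = 0, so the residue is 0.


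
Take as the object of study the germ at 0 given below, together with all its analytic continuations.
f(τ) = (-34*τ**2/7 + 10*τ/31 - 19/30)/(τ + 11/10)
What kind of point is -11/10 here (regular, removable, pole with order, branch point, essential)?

The denominator factor τ + 11/10 vanishes at -11/10 and appears to the power 1; the numerator there equals -111733/16275, nonzero, and no other factor vanishes.
Hence a pole whose order is the multiplicity, 1.

The point is a pole of order 1.


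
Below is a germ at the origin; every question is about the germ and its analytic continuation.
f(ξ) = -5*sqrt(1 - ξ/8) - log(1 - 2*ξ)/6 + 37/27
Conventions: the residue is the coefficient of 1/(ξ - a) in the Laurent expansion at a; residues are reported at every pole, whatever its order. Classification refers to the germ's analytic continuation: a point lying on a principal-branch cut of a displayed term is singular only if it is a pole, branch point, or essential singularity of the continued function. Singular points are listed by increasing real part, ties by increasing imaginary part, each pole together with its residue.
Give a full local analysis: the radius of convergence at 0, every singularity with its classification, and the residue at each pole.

Radius of convergence at 0: 1/2.
At 1/2: a logarithmic branch point.
At 8: an algebraic (square-root) branch point.

Branch term (-1/6)*log(1 - ξ/(1/2)): its argument vanishes at ξ = 1/2, a logarithmic branch point, modulus 1/2.
Branch term (-5)*sqrt(1 - ξ/(8)): its argument vanishes at ξ = 8, a square-root branch point, modulus 8.
The radius of convergence is the smallest modulus among the singular points: 1/2.
List the singular points by increasing real part (a conjugate pair: the negative imaginary part first).


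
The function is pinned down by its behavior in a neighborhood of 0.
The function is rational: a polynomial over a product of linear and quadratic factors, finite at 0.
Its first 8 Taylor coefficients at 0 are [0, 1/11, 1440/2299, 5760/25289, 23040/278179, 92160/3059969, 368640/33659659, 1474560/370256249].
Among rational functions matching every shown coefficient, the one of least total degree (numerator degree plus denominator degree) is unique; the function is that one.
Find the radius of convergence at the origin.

The radius of convergence is 11/4.

No rational of total degree below 3 reproduces all 8 coefficients; solving the [2/1] Pade equations on them gives f(θ) = (-31*θ**2/19 - θ/4)/(θ - 11/4), whose expansion matches every shown term.
Denominator factor (θ - 11/4): pole of order 1 at 11/4, modulus 11/4.
The radius of convergence is the smallest modulus among the singular points: 11/4.


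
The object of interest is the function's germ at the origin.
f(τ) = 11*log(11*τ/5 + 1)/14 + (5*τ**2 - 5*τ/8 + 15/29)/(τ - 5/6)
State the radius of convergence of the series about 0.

Denominator factor (τ - 5/6): pole of order 1 at 5/6, modulus 5/6.
Branch term (11/14)*log(1 - τ/(-5/11)): its argument vanishes at τ = -5/11, a logarithmic branch point, modulus 5/11.
The radius of convergence is the smallest modulus among the singular points: 5/11.

The radius of convergence is 5/11.


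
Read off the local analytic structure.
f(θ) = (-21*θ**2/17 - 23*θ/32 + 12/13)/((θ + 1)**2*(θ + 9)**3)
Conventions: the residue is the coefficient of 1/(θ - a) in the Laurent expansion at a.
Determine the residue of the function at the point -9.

At the order-3 pole -9 set g(θ) = (θ - (-9))^3*f(θ) = (-21*θ**2/17 - 23*θ/32 + 12/13)/(θ + 1)**2.
Order-3 pole: residue = g''(a)/2; g''(-9) = -90487/14483456, so the residue is -90487/28966912.

The residue is -90487/28966912.


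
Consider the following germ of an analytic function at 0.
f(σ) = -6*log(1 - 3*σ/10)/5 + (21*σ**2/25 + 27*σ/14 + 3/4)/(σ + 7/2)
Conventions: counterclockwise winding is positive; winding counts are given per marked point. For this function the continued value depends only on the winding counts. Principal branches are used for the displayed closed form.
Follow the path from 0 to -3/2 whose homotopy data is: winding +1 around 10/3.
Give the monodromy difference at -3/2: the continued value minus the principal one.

The rational part is single-valued and drops out of the difference; each branch term changes only by its own monodromy.
(-6/5)*log(1 - σ/(10/3)): each positive loop around 10/3 adds 2*pi*i to the log, so winding +1 contributes (-6/5)*(1)*2*pi*i = -(12/5)*pi*i.
Summing the contributions at σ = -3/2 gives -(12/5)*pi*i.

Continued minus principal equals -(12/5)*pi*i.


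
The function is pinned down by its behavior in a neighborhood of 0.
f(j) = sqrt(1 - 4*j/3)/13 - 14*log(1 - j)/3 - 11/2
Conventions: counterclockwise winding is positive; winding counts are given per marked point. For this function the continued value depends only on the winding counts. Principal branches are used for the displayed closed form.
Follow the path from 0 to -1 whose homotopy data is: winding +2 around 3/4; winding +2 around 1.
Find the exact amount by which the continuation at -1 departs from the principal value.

The rational part is single-valued and drops out of the difference; each branch term changes only by its own monodromy.
(1/13)*sqrt(1 - j/(3/4)): winding +2 is even, the square root returns to the same sheet, contribution 0.
(-14/3)*log(1 - j/(1)): each positive loop around 1 adds 2*pi*i to the log, so winding +2 contributes (-14/3)*(2)*2*pi*i = -(56/3)*pi*i.
Summing the contributions at j = -1 gives -(56/3)*pi*i.

Continued minus principal equals -(56/3)*pi*i.


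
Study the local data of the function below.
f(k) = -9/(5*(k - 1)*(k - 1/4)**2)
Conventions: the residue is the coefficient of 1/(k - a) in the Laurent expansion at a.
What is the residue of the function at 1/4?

At the order-2 pole 1/4 set g(k) = (k - (1/4))^2*f(k) = -9/(5*(k - 1)).
Order-2 pole: residue = g'(a); g'(1/4) = 16/5, so the residue is 16/5.

The residue is 16/5.


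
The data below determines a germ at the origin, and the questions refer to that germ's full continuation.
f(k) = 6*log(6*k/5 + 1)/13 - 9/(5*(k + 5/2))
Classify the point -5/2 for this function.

The denominator factor k + 5/2 vanishes at -5/2 and appears to the power 1; the numerator there equals -9/5, nonzero, and no other factor vanishes.
The branch terms are analytic at this point.
Hence a pole whose order is the multiplicity, 1.

The point is a pole of order 1.


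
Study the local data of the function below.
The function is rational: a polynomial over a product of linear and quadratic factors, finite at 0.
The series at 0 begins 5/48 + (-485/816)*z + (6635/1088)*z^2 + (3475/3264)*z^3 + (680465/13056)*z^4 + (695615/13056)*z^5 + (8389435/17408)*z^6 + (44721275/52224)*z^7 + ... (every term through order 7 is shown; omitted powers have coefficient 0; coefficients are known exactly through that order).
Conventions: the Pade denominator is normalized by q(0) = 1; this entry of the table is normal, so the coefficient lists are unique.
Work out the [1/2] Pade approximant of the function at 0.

The Pade approximant has numerator coefficients [5/48, -48397505/24513456]; denominator coefficients [1, -397972/30041, -16118021/120164].

Taylor coefficients needed (read off): a_0 = 5/48, a_1 = -485/816, a_2 = 6635/1088, a_3 = 3475/3264.
Write the denominator as Q(z) = 1 + q1*z + q2*z^2. Requiring Q*f - P = O(z^4) with deg P <= 1 kills the coefficients of z^2..z^3 in Q*f:
  z^2: a_2 + q1*a_1 + q2*a_0 = 0, i.e. 6635/1088 + (-485/816)*q1 + (5/48)*q2 = 0.
  z^3: a_3 + q1*a_2 + q2*a_1 = 0, i.e. 3475/3264 + (6635/1088)*q1 + (-485/816)*q2 = 0.
Solving this linear system: q1 = -397972/30041, q2 = -16118021/120164.
The numerator is Q*f truncated at degree 1: P0 = a_0 = 5/48; P1 = a_1 + q1*a_0 = -48397505/24513456.


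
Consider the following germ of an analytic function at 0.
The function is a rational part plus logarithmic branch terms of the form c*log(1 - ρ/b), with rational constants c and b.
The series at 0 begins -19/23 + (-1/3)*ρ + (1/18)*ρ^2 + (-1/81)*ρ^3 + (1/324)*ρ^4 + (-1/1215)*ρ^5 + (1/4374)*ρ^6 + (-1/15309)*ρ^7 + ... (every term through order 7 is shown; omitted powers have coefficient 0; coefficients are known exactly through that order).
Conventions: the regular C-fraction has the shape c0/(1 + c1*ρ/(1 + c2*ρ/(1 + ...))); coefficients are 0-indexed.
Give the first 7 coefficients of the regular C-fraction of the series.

Taylor coefficients (read off): a_0 = -19/23, a_1 = -1/3, a_2 = 1/18, a_3 = -1/81, a_4 = 1/324, a_5 = -1/1215, a_6 = 1/4374.
c0 = a_0 = -19/23. Peel one level at a time: if S = 1 + c*ρ/S' with S'(0) = 1, then c is the ρ-coefficient of S and S' = c*ρ/(S - 1).
S_1 = c0/f = 1 + (-23/57)*ρ + (1495/6498)*ρ^2 + ...; c1 = -23/57.
S_2 = c1*ρ/(S_1 - 1) = 1 + (65/114)*ρ + (-1/108)*ρ^2 + ...; c2 = 65/114.
S_3 = c2*ρ/(S_2 - 1) = 1 + (19/1170)*ρ + (-836/342225)*ρ^2 + ...; c3 = 19/1170.
S_4 = c3*ρ/(S_3 - 1) = 1 + (88/585)*ρ + (-1/135)*ρ^2 + ...; c4 = 88/585.
S_5 = c4*ρ/(S_4 - 1) = 1 + (13/264)*ρ + (-403/69696)*ρ^2 + ...; c5 = 13/264.
S_6 = c5*ρ/(S_5 - 1) = 1 + (31/264)*ρ + ...; c6 = 31/264.

The regular C-fraction coefficients are [-19/23, -23/57, 65/114, 19/1170, 88/585, 13/264, 31/264].


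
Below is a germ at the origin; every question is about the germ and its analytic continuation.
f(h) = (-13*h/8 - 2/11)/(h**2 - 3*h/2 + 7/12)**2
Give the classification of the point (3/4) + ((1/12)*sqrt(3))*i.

The denominator factor h**2 - 3*h/2 + 7/12 vanishes at (3/4) + ((1/12)*sqrt(3))*i and appears to the power 2; the numerator there equals (-493/352) - ((13/96)*sqrt(3))*i, nonzero, and no other factor vanishes.
Hence a pole whose order is the multiplicity, 2.

The point is a pole of order 2.


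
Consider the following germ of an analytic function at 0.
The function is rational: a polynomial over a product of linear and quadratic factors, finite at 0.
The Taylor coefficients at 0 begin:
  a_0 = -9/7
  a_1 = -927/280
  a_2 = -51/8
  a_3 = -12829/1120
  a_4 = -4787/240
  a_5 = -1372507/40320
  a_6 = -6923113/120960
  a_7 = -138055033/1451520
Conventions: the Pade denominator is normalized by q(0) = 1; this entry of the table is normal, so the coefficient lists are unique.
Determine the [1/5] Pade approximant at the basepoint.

The Pade approximant has numerator coefficients [-9/7, 436429257441/117120028760]; denominator coefficients [1, -6868168415/1254857451, 15284709521/1673143268, -4428991173/836571634, 1325686635/836571634, -655559325/836571634].

Taylor coefficients needed (read off): a_0 = -9/7, a_1 = -927/280, a_2 = -51/8, a_3 = -12829/1120, a_4 = -4787/240, a_5 = -1372507/40320, a_6 = -6923113/120960.
Write the denominator as Q(λ) = 1 + q1*λ + q2*λ^2 + q3*λ^3 + q4*λ^4 + q5*λ^5. Requiring Q*f - P = O(λ^7) with deg P <= 1 kills the coefficients of λ^2..λ^6 in Q*f:
  λ^2: a_2 + q1*a_1 + q2*a_0 = 0, i.e. -51/8 + (-927/280)*q1 + (-9/7)*q2 = 0.
  λ^3: a_3 + q1*a_2 + q2*a_1 + q3*a_0 = 0, i.e. -12829/1120 + (-51/8)*q1 + (-927/280)*q2 + (-9/7)*q3 = 0.
  λ^4: a_4 + q1*a_3 + q2*a_2 + q3*a_1 + q4*a_0 = 0, i.e. -4787/240 + (-12829/1120)*q1 + (-51/8)*q2 + (-927/280)*q3 + (-9/7)*q4 = 0.
  λ^5: a_5 + q1*a_4 + q2*a_3 + q3*a_2 + q4*a_1 + q5*a_0 = 0, i.e. -1372507/40320 + (-4787/240)*q1 + (-12829/1120)*q2 + (-51/8)*q3 + (-927/280)*q4 + (-9/7)*q5 = 0.
  λ^6: a_6 + q1*a_5 + q2*a_4 + q3*a_3 + q4*a_2 + q5*a_1 = 0, i.e. -6923113/120960 + (-1372507/40320)*q1 + (-4787/240)*q2 + (-12829/1120)*q3 + (-51/8)*q4 + (-927/280)*q5 = 0.
Solving this linear system: q1 = -6868168415/1254857451, q2 = 15284709521/1673143268, q3 = -4428991173/836571634, q4 = 1325686635/836571634, q5 = -655559325/836571634.
The numerator is Q*f truncated at degree 1: P0 = a_0 = -9/7; P1 = a_1 + q1*a_0 = 436429257441/117120028760.


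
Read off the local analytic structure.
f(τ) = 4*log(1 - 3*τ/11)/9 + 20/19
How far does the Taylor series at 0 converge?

The radius of convergence is 11/3.

Branch term (4/9)*log(1 - τ/(11/3)): its argument vanishes at τ = 11/3, a logarithmic branch point, modulus 11/3.
The radius of convergence is the smallest modulus among the singular points: 11/3.


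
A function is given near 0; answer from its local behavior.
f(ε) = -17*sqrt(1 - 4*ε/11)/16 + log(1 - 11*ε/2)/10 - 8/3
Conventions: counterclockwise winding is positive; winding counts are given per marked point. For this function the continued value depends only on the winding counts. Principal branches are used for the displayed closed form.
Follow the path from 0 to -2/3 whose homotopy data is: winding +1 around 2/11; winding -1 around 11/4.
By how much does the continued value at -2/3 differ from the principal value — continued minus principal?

The rational part is single-valued and drops out of the difference; each branch term changes only by its own monodromy.
(-17/16)*sqrt(1 - ε/(11/4)): winding -1 is odd, the square root flips sign, contributing -2*(-17/16)*sqrt(1 - (-2/3)/(11/4)) = -2*(-17/16)*sqrt(41/33) = (17/264)*sqrt(1353).
(1/10)*log(1 - ε/(2/11)): each positive loop around 2/11 adds 2*pi*i to the log, so winding +1 contributes (1/10)*(1)*2*pi*i = (1/5)*pi*i.
Summing the contributions at ε = -2/3 gives ((17/264)*sqrt(1353)) + ((1/5)*pi)*i.

Continued minus principal equals ((17/264)*sqrt(1353)) + ((1/5)*pi)*i.


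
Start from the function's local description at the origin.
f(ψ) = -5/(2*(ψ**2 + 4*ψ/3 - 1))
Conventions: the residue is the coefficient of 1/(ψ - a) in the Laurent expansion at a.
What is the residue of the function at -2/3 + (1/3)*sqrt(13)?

The factor ψ**2 + 4*ψ/3 - 1 splits as (ψ - a)(ψ - a') with a = -2/3 + (1/3)*sqrt(13), a' = -2/3 - (1/3)*sqrt(13). At the order-1 pole a set g(ψ) = (ψ - a)*f(ψ) = [-5/2] / (ψ - a').
Simple pole: residue = g(a) at a = -2/3 + (1/3)*sqrt(13), which is -(15/52)*sqrt(13).

The residue is -(15/52)*sqrt(13).


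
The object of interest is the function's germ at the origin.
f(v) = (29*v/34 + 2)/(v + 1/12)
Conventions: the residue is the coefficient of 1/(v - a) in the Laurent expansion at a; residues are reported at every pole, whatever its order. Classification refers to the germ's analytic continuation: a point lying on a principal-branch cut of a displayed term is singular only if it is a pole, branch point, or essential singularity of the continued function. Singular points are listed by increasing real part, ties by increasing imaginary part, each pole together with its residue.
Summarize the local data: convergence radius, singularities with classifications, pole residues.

Denominator factor (v + 1/12): pole of order 1 at -1/12, modulus 1/12.
The radius of convergence is the smallest modulus among the singular points: 1/12.
At the order-1 pole -1/12 set g(v) = (v - (-1/12))*f(v) = 29*v/34 + 2.
Simple pole: residue = g(a) at a = -1/12, which is 787/408.

Radius of convergence at 0: 1/12.
At -1/12: a pole of order 1; residue 787/408.


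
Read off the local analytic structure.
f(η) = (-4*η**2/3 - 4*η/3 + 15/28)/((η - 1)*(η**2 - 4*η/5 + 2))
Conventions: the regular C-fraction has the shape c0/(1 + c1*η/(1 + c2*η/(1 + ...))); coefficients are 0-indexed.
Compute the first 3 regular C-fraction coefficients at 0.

Taylor coefficients (expand at 0): a_0 = -15/56, a_1 = 7/24, a_2 = 737/560.
c0 = a_0 = -15/56. Peel one level at a time: if S = 1 + c*η/S' with S'(0) = 1, then c is the η-coefficient of S and S' = c*η/(S - 1).
S_1 = c0/f = 1 + (49/45)*η + (24701/4050)*η^2 + ...; c1 = 49/45.
S_2 = c1*η/(S_1 - 1) = 1 + (-24701/4410)*η + ...; c2 = -24701/4410.

The regular C-fraction coefficients are [-15/56, 49/45, -24701/4410].


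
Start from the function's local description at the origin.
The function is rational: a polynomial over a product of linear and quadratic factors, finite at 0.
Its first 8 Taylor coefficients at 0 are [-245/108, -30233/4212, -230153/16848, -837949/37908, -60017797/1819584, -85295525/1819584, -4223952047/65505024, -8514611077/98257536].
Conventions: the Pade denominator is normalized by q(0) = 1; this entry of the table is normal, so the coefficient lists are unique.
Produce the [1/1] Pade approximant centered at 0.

Taylor coefficients needed (read off): a_0 = -245/108, a_1 = -30233/4212, a_2 = -230153/16848.
Write the denominator as Q(d) = 1 + q1*d. Requiring Q*f - P = O(d^3) with deg P <= 1 kills the coefficients of d^2..d^2 in Q*f:
  d^2: a_2 + q1*a_1 = 0, i.e. -230153/16848 + (-30233/4212)*q1 = 0.
Solving this linear system: q1 = -4697/2468.
The numerator is Q*f truncated at degree 1: P0 = a_0 = -245/108; P1 = a_1 + q1*a_0 = -29735209/10395216.

The Pade approximant has numerator coefficients [-245/108, -29735209/10395216]; denominator coefficients [1, -4697/2468].


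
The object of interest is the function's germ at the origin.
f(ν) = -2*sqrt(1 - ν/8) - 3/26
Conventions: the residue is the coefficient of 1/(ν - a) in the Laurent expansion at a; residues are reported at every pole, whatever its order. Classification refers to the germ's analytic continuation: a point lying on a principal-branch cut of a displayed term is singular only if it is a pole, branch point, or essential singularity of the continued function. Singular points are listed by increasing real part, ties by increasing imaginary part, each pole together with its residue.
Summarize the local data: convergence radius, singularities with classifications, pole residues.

Radius of convergence at 0: 8.
At 8: an algebraic (square-root) branch point.

Branch term (-2)*sqrt(1 - ν/(8)): its argument vanishes at ν = 8, a square-root branch point, modulus 8.
The radius of convergence is the smallest modulus among the singular points: 8.


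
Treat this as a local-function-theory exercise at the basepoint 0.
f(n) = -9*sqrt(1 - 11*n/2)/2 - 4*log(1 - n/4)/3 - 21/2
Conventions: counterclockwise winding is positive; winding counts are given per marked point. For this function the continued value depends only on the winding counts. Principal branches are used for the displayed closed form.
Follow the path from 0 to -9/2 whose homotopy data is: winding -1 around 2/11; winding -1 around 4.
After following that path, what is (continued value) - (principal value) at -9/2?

Continued minus principal equals ((9/2)*sqrt(103)) + ((8/3)*pi)*i.

The rational part is single-valued and drops out of the difference; each branch term changes only by its own monodromy.
(-4/3)*log(1 - n/(4)): each positive loop around 4 adds 2*pi*i to the log, so winding -1 contributes (-4/3)*(-1)*2*pi*i = (8/3)*pi*i.
(-9/2)*sqrt(1 - n/(2/11)): winding -1 is odd, the square root flips sign, contributing -2*(-9/2)*sqrt(1 - (-9/2)/(2/11)) = -2*(-9/2)*sqrt(103/4) = (9/2)*sqrt(103).
Summing the contributions at n = -9/2 gives ((9/2)*sqrt(103)) + ((8/3)*pi)*i.


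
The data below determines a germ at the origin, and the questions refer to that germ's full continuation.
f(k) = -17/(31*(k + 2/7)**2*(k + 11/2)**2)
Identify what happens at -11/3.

Denominator factors: k + 11/2 = 11/6 at k = -11/3; k + 2/7 = -71/21 at k = -11/3 — none vanishes.
So the germ continues analytically to -11/3.

The point is a regular point.


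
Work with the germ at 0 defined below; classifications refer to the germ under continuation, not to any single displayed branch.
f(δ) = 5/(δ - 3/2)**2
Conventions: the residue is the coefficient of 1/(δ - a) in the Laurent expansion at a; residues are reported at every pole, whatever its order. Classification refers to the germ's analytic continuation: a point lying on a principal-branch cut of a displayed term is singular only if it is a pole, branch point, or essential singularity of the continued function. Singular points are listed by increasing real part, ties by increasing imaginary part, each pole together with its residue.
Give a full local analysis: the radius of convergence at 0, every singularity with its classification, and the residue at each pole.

Radius of convergence at 0: 3/2.
At 3/2: a pole of order 2; residue 0.

Denominator factor (δ - 3/2)^2: pole of order 2 at 3/2, modulus 3/2.
The radius of convergence is the smallest modulus among the singular points: 3/2.
At the order-2 pole 3/2 set g(δ) = (δ - (3/2))^2*f(δ) = 5.
Order-2 pole: residue = g'(a); g'(3/2) = 0, so the residue is 0.


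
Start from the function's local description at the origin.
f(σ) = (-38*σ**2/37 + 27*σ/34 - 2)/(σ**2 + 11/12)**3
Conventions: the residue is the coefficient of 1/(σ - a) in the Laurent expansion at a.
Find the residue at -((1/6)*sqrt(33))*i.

The factor σ**2 + 11/12 splits as (σ - a)(σ - a') with a = -((1/6)*sqrt(33))*i, a' = ((1/6)*sqrt(33))*i. At the order-3 pole a set g(σ) = (σ - a)^3*f(σ) = [-38*σ**2/37 + 27*σ/34 - 2] / (σ - a')^3.
Order-3 pole: residue = g''(a)/2; g''(-((1/6)*sqrt(33))*i) = -((9246/49247)*sqrt(33))*i, so the residue is -((4623/49247)*sqrt(33))*i.

The residue is -((4623/49247)*sqrt(33))*i.


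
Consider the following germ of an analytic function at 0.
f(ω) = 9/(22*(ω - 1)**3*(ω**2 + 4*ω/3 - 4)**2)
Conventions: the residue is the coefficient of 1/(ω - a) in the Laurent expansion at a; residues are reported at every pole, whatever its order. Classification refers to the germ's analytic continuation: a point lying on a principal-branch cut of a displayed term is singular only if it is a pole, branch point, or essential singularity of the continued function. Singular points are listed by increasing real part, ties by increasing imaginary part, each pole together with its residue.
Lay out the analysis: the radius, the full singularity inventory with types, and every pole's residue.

Radius of convergence at 0: 1.
At -2/3 - (2/3)*sqrt(10): a pole of order 2; residue -243/250 + (21627/70400)*sqrt(10).
At 1: a pole of order 3; residue 243/125.
At -2/3 + (2/3)*sqrt(10): a pole of order 2; residue -243/250 - (21627/70400)*sqrt(10).

Denominator factor (ω**2 + 4*ω/3 - 4)^2: discriminant 160/9, real irrational roots -2/3 + (2/3)*sqrt(10) and -2/3 - (2/3)*sqrt(10); poles of order 2, moduli -2/3 + (2/3)*sqrt(10) and 2/3 + (2/3)*sqrt(10).
Denominator factor (ω - 1)^3: pole of order 3 at 1, modulus 1.
The radius of convergence is the smallest modulus among the singular points: 1.
The factor ω**2 + 4*ω/3 - 4 splits as (ω - a)(ω - a') with a = -2/3 - (2/3)*sqrt(10), a' = -2/3 + (2/3)*sqrt(10). At the order-2 pole a set g(ω) = (ω - a)^2*f(ω) = [9/(22*(ω - 1)**3)] / (ω - a')^2.
Order-2 pole: residue = g'(a); g'(-2/3 - (2/3)*sqrt(10)) = -243/250 + (21627/70400)*sqrt(10), so the residue is -243/250 + (21627/70400)*sqrt(10).
At the order-3 pole 1 set g(ω) = (ω - (1))^3*f(ω) = 9/(22*(ω**2 + 4*ω/3 - 4)**2).
Order-3 pole: residue = g''(a)/2; g''(1) = 486/125, so the residue is 243/125.
The factor ω**2 + 4*ω/3 - 4 splits as (ω - a)(ω - a') with a = -2/3 + (2/3)*sqrt(10), a' = -2/3 - (2/3)*sqrt(10). At the order-2 pole a set g(ω) = (ω - a)^2*f(ω) = [9/(22*(ω - 1)**3)] / (ω - a')^2.
Order-2 pole: residue = g'(a); g'(-2/3 + (2/3)*sqrt(10)) = -243/250 - (21627/70400)*sqrt(10), so the residue is -243/250 - (21627/70400)*sqrt(10).
List the singular points by increasing real part (a conjugate pair: the negative imaginary part first).
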